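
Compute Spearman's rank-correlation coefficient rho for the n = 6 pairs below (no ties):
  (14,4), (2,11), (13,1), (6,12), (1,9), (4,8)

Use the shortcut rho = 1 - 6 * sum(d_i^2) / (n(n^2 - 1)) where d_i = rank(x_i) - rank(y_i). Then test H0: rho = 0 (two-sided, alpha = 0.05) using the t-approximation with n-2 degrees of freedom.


Step 1: Rank x and y separately (midranks; no ties here).
rank(x): 14->6, 2->2, 13->5, 6->4, 1->1, 4->3
rank(y): 4->2, 11->5, 1->1, 12->6, 9->4, 8->3
Step 2: d_i = R_x(i) - R_y(i); compute d_i^2.
  (6-2)^2=16, (2-5)^2=9, (5-1)^2=16, (4-6)^2=4, (1-4)^2=9, (3-3)^2=0
sum(d^2) = 54.
Step 3: rho = 1 - 6*54 / (6*(6^2 - 1)) = 1 - 324/210 = -0.542857.
Step 4: Under H0, t = rho * sqrt((n-2)/(1-rho^2)) = -1.2928 ~ t(4).
Step 5: Two-sided p-value from the t-distribution with 4 df = 0.265703.
Step 6: alpha = 0.05. fail to reject H0.

rho = -0.5429, p = 0.265703, fail to reject H0 at alpha = 0.05.


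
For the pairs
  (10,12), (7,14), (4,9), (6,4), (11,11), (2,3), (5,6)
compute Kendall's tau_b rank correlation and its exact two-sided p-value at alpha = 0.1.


Step 1: Enumerate the 21 unordered pairs (i,j) with i<j and classify each by sign(x_j-x_i) * sign(y_j-y_i).
  (1,2):dx=-3,dy=+2->D; (1,3):dx=-6,dy=-3->C; (1,4):dx=-4,dy=-8->C; (1,5):dx=+1,dy=-1->D
  (1,6):dx=-8,dy=-9->C; (1,7):dx=-5,dy=-6->C; (2,3):dx=-3,dy=-5->C; (2,4):dx=-1,dy=-10->C
  (2,5):dx=+4,dy=-3->D; (2,6):dx=-5,dy=-11->C; (2,7):dx=-2,dy=-8->C; (3,4):dx=+2,dy=-5->D
  (3,5):dx=+7,dy=+2->C; (3,6):dx=-2,dy=-6->C; (3,7):dx=+1,dy=-3->D; (4,5):dx=+5,dy=+7->C
  (4,6):dx=-4,dy=-1->C; (4,7):dx=-1,dy=+2->D; (5,6):dx=-9,dy=-8->C; (5,7):dx=-6,dy=-5->C
  (6,7):dx=+3,dy=+3->C
Step 2: C = 15, D = 6, total pairs = 21.
Step 3: tau = (C - D)/(n(n-1)/2) = (15 - 6)/21 = 0.428571.
Step 4: Exact two-sided p-value (enumerate n! = 5040 permutations of y under H0): p = 0.238889.
Step 5: alpha = 0.1. fail to reject H0.

tau_b = 0.4286 (C=15, D=6), p = 0.238889, fail to reject H0.


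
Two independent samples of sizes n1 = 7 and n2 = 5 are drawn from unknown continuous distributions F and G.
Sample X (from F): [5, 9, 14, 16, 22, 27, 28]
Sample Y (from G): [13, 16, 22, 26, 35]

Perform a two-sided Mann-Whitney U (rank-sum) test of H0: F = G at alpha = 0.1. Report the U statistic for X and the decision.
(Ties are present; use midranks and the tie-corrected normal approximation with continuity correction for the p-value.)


Step 1: Combine and sort all 12 observations; assign midranks.
sorted (value, group): (5,X), (9,X), (13,Y), (14,X), (16,X), (16,Y), (22,X), (22,Y), (26,Y), (27,X), (28,X), (35,Y)
ranks: 5->1, 9->2, 13->3, 14->4, 16->5.5, 16->5.5, 22->7.5, 22->7.5, 26->9, 27->10, 28->11, 35->12
Step 2: Rank sum for X: R1 = 1 + 2 + 4 + 5.5 + 7.5 + 10 + 11 = 41.
Step 3: U_X = R1 - n1(n1+1)/2 = 41 - 7*8/2 = 41 - 28 = 13.
       U_Y = n1*n2 - U_X = 35 - 13 = 22.
Step 4: Ties are present, so use the tie-corrected normal approximation (with continuity correction) for the p-value.
Step 5: p-value = 0.514478; compare to alpha = 0.1. fail to reject H0.

U_X = 13, p = 0.514478, fail to reject H0 at alpha = 0.1.


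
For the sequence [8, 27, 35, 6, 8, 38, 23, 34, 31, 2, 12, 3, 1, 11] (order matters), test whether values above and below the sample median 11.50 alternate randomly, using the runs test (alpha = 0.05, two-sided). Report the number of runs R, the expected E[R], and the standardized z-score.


Step 1: Compute median = 11.50; label A = above, B = below.
Labels in order: BAABBAAAABABBB  (n_A = 7, n_B = 7)
Step 2: Count runs R = 7.
Step 3: Under H0 (random ordering), E[R] = 2*n_A*n_B/(n_A+n_B) + 1 = 2*7*7/14 + 1 = 8.0000.
        Var[R] = 2*n_A*n_B*(2*n_A*n_B - n_A - n_B) / ((n_A+n_B)^2 * (n_A+n_B-1)) = 8232/2548 = 3.2308.
        SD[R] = 1.7974.
Step 4: Continuity-corrected z = (R + 0.5 - E[R]) / SD[R] = (7 + 0.5 - 8.0000) / 1.7974 = -0.2782.
Step 5: Two-sided p-value via normal approximation = 2*(1 - Phi(|z|)) = 0.780879.
Step 6: alpha = 0.05. fail to reject H0.

R = 7, z = -0.2782, p = 0.780879, fail to reject H0.


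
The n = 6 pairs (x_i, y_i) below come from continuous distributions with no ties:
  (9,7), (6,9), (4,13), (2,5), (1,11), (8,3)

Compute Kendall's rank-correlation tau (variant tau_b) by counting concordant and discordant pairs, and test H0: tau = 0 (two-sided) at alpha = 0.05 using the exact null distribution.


Step 1: Enumerate the 15 unordered pairs (i,j) with i<j and classify each by sign(x_j-x_i) * sign(y_j-y_i).
  (1,2):dx=-3,dy=+2->D; (1,3):dx=-5,dy=+6->D; (1,4):dx=-7,dy=-2->C; (1,5):dx=-8,dy=+4->D
  (1,6):dx=-1,dy=-4->C; (2,3):dx=-2,dy=+4->D; (2,4):dx=-4,dy=-4->C; (2,5):dx=-5,dy=+2->D
  (2,6):dx=+2,dy=-6->D; (3,4):dx=-2,dy=-8->C; (3,5):dx=-3,dy=-2->C; (3,6):dx=+4,dy=-10->D
  (4,5):dx=-1,dy=+6->D; (4,6):dx=+6,dy=-2->D; (5,6):dx=+7,dy=-8->D
Step 2: C = 5, D = 10, total pairs = 15.
Step 3: tau = (C - D)/(n(n-1)/2) = (5 - 10)/15 = -0.333333.
Step 4: Exact two-sided p-value (enumerate n! = 720 permutations of y under H0): p = 0.469444.
Step 5: alpha = 0.05. fail to reject H0.

tau_b = -0.3333 (C=5, D=10), p = 0.469444, fail to reject H0.


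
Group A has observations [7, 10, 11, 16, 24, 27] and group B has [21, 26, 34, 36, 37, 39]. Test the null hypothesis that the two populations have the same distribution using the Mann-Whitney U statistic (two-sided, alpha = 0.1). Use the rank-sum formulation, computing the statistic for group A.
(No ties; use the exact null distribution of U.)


Step 1: Combine and sort all 12 observations; assign midranks.
sorted (value, group): (7,X), (10,X), (11,X), (16,X), (21,Y), (24,X), (26,Y), (27,X), (34,Y), (36,Y), (37,Y), (39,Y)
ranks: 7->1, 10->2, 11->3, 16->4, 21->5, 24->6, 26->7, 27->8, 34->9, 36->10, 37->11, 39->12
Step 2: Rank sum for X: R1 = 1 + 2 + 3 + 4 + 6 + 8 = 24.
Step 3: U_X = R1 - n1(n1+1)/2 = 24 - 6*7/2 = 24 - 21 = 3.
       U_Y = n1*n2 - U_X = 36 - 3 = 33.
Step 4: No ties, so the exact null distribution of U (based on enumerating the C(12,6) = 924 equally likely rank assignments) gives the two-sided p-value.
Step 5: p-value = 0.015152; compare to alpha = 0.1. reject H0.

U_X = 3, p = 0.015152, reject H0 at alpha = 0.1.


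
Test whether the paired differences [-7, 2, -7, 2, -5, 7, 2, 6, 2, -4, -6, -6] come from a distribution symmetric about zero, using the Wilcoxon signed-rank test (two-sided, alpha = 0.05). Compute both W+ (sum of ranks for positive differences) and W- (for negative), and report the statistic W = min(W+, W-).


Step 1: Drop any zero differences (none here) and take |d_i|.
|d| = [7, 2, 7, 2, 5, 7, 2, 6, 2, 4, 6, 6]
Step 2: Midrank |d_i| (ties get averaged ranks).
ranks: |7|->11, |2|->2.5, |7|->11, |2|->2.5, |5|->6, |7|->11, |2|->2.5, |6|->8, |2|->2.5, |4|->5, |6|->8, |6|->8
Step 3: Attach original signs; sum ranks with positive sign and with negative sign.
W+ = 2.5 + 2.5 + 11 + 2.5 + 8 + 2.5 = 29
W- = 11 + 11 + 6 + 5 + 8 + 8 = 49
(Check: W+ + W- = 78 should equal n(n+1)/2 = 78.)
Step 4: Test statistic W = min(W+, W-) = 29.
Step 5: Ties in |d|, so use the tie-corrected normal approximation.
        E[W] = n(n+1)/4 = 12*13/4 = 39.
        Tie groups: |d|=2 (t=4), |d|=6 (t=3), |d|=7 (t=3); sum(t^3 - t) = 108.
        Var[W] = n(n+1)(2n+1)/24 - sum(t^3-t)/48 = 3900/24 - 108/48 = 160.25.
        z = (W - E[W]) / sqrt(Var[W]) = (29 - 39) / 12.6590 = -0.7900.
        Two-sided p = 2*Phi(z) = 0.429556.
Step 6: alpha = 0.05. fail to reject H0.

W+ = 29, W- = 49, W = min = 29, p = 0.429556, fail to reject H0.


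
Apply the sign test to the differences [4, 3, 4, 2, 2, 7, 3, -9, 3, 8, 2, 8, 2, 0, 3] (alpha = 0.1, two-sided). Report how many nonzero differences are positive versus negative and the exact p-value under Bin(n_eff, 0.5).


Step 1: Discard zero differences. Original n = 15; n_eff = number of nonzero differences = 14.
Nonzero differences (with sign): +4, +3, +4, +2, +2, +7, +3, -9, +3, +8, +2, +8, +2, +3
Step 2: Count signs: positive = 13, negative = 1.
Step 3: Under H0: P(positive) = 0.5, so the number of positives S ~ Bin(14, 0.5).
Step 4: Two-sided exact p-value = sum of Bin(14,0.5) probabilities at or below the observed probability = 0.001831.
Step 5: alpha = 0.1. reject H0.

n_eff = 14, pos = 13, neg = 1, p = 0.001831, reject H0.


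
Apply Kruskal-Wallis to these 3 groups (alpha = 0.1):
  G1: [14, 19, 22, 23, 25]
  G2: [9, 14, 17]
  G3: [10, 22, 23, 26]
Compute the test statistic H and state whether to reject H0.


Step 1: Combine all N = 12 observations and assign midranks.
sorted (value, group, rank): (9,G2,1), (10,G3,2), (14,G1,3.5), (14,G2,3.5), (17,G2,5), (19,G1,6), (22,G1,7.5), (22,G3,7.5), (23,G1,9.5), (23,G3,9.5), (25,G1,11), (26,G3,12)
Step 2: Sum ranks within each group.
R_1 = 37.5 (n_1 = 5)
R_2 = 9.5 (n_2 = 3)
R_3 = 31 (n_3 = 4)
Step 3: H = 12/(N(N+1)) * sum(R_i^2/n_i) - 3(N+1)
     = 12/(12*13) * (37.5^2/5 + 9.5^2/3 + 31^2/4) - 3*13
     = 0.076923 * 551.583 - 39
     = 3.429487.
Step 4: Ties present; correction factor C = 1 - 18/(12^3 - 12) = 0.989510. Corrected H = 3.429487 / 0.989510 = 3.465842.
Step 5: Under H0, H ~ chi^2(2); p-value = 0.176767.
Step 6: alpha = 0.1. fail to reject H0.

H = 3.4658, df = 2, p = 0.176767, fail to reject H0.


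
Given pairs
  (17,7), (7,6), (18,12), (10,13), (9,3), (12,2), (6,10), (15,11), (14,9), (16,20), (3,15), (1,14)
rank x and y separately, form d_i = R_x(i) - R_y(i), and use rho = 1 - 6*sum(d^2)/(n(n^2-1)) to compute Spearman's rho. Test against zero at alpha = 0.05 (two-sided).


Step 1: Rank x and y separately (midranks; no ties here).
rank(x): 17->11, 7->4, 18->12, 10->6, 9->5, 12->7, 6->3, 15->9, 14->8, 16->10, 3->2, 1->1
rank(y): 7->4, 6->3, 12->8, 13->9, 3->2, 2->1, 10->6, 11->7, 9->5, 20->12, 15->11, 14->10
Step 2: d_i = R_x(i) - R_y(i); compute d_i^2.
  (11-4)^2=49, (4-3)^2=1, (12-8)^2=16, (6-9)^2=9, (5-2)^2=9, (7-1)^2=36, (3-6)^2=9, (9-7)^2=4, (8-5)^2=9, (10-12)^2=4, (2-11)^2=81, (1-10)^2=81
sum(d^2) = 308.
Step 3: rho = 1 - 6*308 / (12*(12^2 - 1)) = 1 - 1848/1716 = -0.076923.
Step 4: Under H0, t = rho * sqrt((n-2)/(1-rho^2)) = -0.2440 ~ t(10).
Step 5: Two-sided p-value from the t-distribution with 10 df = 0.812183.
Step 6: alpha = 0.05. fail to reject H0.

rho = -0.0769, p = 0.812183, fail to reject H0 at alpha = 0.05.


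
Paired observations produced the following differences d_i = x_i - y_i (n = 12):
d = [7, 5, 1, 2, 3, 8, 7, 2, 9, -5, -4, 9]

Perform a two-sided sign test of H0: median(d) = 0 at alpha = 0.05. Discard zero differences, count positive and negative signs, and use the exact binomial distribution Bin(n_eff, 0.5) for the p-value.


Step 1: Discard zero differences. Original n = 12; n_eff = number of nonzero differences = 12.
Nonzero differences (with sign): +7, +5, +1, +2, +3, +8, +7, +2, +9, -5, -4, +9
Step 2: Count signs: positive = 10, negative = 2.
Step 3: Under H0: P(positive) = 0.5, so the number of positives S ~ Bin(12, 0.5).
Step 4: Two-sided exact p-value = sum of Bin(12,0.5) probabilities at or below the observed probability = 0.038574.
Step 5: alpha = 0.05. reject H0.

n_eff = 12, pos = 10, neg = 2, p = 0.038574, reject H0.


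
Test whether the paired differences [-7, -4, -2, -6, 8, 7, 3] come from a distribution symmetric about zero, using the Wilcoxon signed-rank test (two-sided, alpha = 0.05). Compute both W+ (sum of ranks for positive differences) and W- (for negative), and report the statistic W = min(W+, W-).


Step 1: Drop any zero differences (none here) and take |d_i|.
|d| = [7, 4, 2, 6, 8, 7, 3]
Step 2: Midrank |d_i| (ties get averaged ranks).
ranks: |7|->5.5, |4|->3, |2|->1, |6|->4, |8|->7, |7|->5.5, |3|->2
Step 3: Attach original signs; sum ranks with positive sign and with negative sign.
W+ = 7 + 5.5 + 2 = 14.5
W- = 5.5 + 3 + 1 + 4 = 13.5
(Check: W+ + W- = 28 should equal n(n+1)/2 = 28.)
Step 4: Test statistic W = min(W+, W-) = 13.5.
Step 5: Ties in |d|, so use the tie-corrected normal approximation.
        E[W] = n(n+1)/4 = 7*8/4 = 14.
        Tie groups: |d|=7 (t=2); sum(t^3 - t) = 6.
        Var[W] = n(n+1)(2n+1)/24 - sum(t^3-t)/48 = 840/24 - 6/48 = 34.875.
        z = (W - E[W]) / sqrt(Var[W]) = (13.5 - 14) / 5.9055 = -0.0847.
        Two-sided p = 2*Phi(z) = 0.932526.
Step 6: alpha = 0.05. fail to reject H0.

W+ = 14.5, W- = 13.5, W = min = 13.5, p = 0.932526, fail to reject H0.


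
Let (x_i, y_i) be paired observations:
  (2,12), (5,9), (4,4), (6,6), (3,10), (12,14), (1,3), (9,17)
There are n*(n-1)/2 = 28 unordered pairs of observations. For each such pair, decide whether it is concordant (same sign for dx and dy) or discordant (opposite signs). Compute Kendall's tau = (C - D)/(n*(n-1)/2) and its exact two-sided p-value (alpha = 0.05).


Step 1: Enumerate the 28 unordered pairs (i,j) with i<j and classify each by sign(x_j-x_i) * sign(y_j-y_i).
  (1,2):dx=+3,dy=-3->D; (1,3):dx=+2,dy=-8->D; (1,4):dx=+4,dy=-6->D; (1,5):dx=+1,dy=-2->D
  (1,6):dx=+10,dy=+2->C; (1,7):dx=-1,dy=-9->C; (1,8):dx=+7,dy=+5->C; (2,3):dx=-1,dy=-5->C
  (2,4):dx=+1,dy=-3->D; (2,5):dx=-2,dy=+1->D; (2,6):dx=+7,dy=+5->C; (2,7):dx=-4,dy=-6->C
  (2,8):dx=+4,dy=+8->C; (3,4):dx=+2,dy=+2->C; (3,5):dx=-1,dy=+6->D; (3,6):dx=+8,dy=+10->C
  (3,7):dx=-3,dy=-1->C; (3,8):dx=+5,dy=+13->C; (4,5):dx=-3,dy=+4->D; (4,6):dx=+6,dy=+8->C
  (4,7):dx=-5,dy=-3->C; (4,8):dx=+3,dy=+11->C; (5,6):dx=+9,dy=+4->C; (5,7):dx=-2,dy=-7->C
  (5,8):dx=+6,dy=+7->C; (6,7):dx=-11,dy=-11->C; (6,8):dx=-3,dy=+3->D; (7,8):dx=+8,dy=+14->C
Step 2: C = 19, D = 9, total pairs = 28.
Step 3: tau = (C - D)/(n(n-1)/2) = (19 - 9)/28 = 0.357143.
Step 4: Exact two-sided p-value (enumerate n! = 40320 permutations of y under H0): p = 0.275099.
Step 5: alpha = 0.05. fail to reject H0.

tau_b = 0.3571 (C=19, D=9), p = 0.275099, fail to reject H0.


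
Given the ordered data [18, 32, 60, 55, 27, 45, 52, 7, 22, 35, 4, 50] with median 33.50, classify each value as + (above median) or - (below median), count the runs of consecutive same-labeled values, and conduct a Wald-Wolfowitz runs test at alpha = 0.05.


Step 1: Compute median = 33.50; label A = above, B = below.
Labels in order: BBAABAABBABA  (n_A = 6, n_B = 6)
Step 2: Count runs R = 8.
Step 3: Under H0 (random ordering), E[R] = 2*n_A*n_B/(n_A+n_B) + 1 = 2*6*6/12 + 1 = 7.0000.
        Var[R] = 2*n_A*n_B*(2*n_A*n_B - n_A - n_B) / ((n_A+n_B)^2 * (n_A+n_B-1)) = 4320/1584 = 2.7273.
        SD[R] = 1.6514.
Step 4: Continuity-corrected z = (R - 0.5 - E[R]) / SD[R] = (8 - 0.5 - 7.0000) / 1.6514 = 0.3028.
Step 5: Two-sided p-value via normal approximation = 2*(1 - Phi(|z|)) = 0.762069.
Step 6: alpha = 0.05. fail to reject H0.

R = 8, z = 0.3028, p = 0.762069, fail to reject H0.


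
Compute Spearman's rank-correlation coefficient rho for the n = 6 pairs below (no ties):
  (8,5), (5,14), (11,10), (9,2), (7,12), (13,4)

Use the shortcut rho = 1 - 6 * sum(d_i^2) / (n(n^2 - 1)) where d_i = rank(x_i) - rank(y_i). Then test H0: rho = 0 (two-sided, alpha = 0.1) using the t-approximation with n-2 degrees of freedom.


Step 1: Rank x and y separately (midranks; no ties here).
rank(x): 8->3, 5->1, 11->5, 9->4, 7->2, 13->6
rank(y): 5->3, 14->6, 10->4, 2->1, 12->5, 4->2
Step 2: d_i = R_x(i) - R_y(i); compute d_i^2.
  (3-3)^2=0, (1-6)^2=25, (5-4)^2=1, (4-1)^2=9, (2-5)^2=9, (6-2)^2=16
sum(d^2) = 60.
Step 3: rho = 1 - 6*60 / (6*(6^2 - 1)) = 1 - 360/210 = -0.714286.
Step 4: Under H0, t = rho * sqrt((n-2)/(1-rho^2)) = -2.0412 ~ t(4).
Step 5: Two-sided p-value from the t-distribution with 4 df = 0.110787.
Step 6: alpha = 0.1. fail to reject H0.

rho = -0.7143, p = 0.110787, fail to reject H0 at alpha = 0.1.


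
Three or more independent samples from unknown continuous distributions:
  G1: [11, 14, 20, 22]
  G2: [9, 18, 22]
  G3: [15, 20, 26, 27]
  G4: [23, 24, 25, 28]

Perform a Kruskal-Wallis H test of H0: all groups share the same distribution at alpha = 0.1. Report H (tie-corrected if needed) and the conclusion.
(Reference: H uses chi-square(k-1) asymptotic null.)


Step 1: Combine all N = 15 observations and assign midranks.
sorted (value, group, rank): (9,G2,1), (11,G1,2), (14,G1,3), (15,G3,4), (18,G2,5), (20,G1,6.5), (20,G3,6.5), (22,G1,8.5), (22,G2,8.5), (23,G4,10), (24,G4,11), (25,G4,12), (26,G3,13), (27,G3,14), (28,G4,15)
Step 2: Sum ranks within each group.
R_1 = 20 (n_1 = 4)
R_2 = 14.5 (n_2 = 3)
R_3 = 37.5 (n_3 = 4)
R_4 = 48 (n_4 = 4)
Step 3: H = 12/(N(N+1)) * sum(R_i^2/n_i) - 3(N+1)
     = 12/(15*16) * (20^2/4 + 14.5^2/3 + 37.5^2/4 + 48^2/4) - 3*16
     = 0.050000 * 1097.65 - 48
     = 6.882292.
Step 4: Ties present; correction factor C = 1 - 12/(15^3 - 15) = 0.996429. Corrected H = 6.882292 / 0.996429 = 6.906959.
Step 5: Under H0, H ~ chi^2(3); p-value = 0.074923.
Step 6: alpha = 0.1. reject H0.

H = 6.9070, df = 3, p = 0.074923, reject H0.


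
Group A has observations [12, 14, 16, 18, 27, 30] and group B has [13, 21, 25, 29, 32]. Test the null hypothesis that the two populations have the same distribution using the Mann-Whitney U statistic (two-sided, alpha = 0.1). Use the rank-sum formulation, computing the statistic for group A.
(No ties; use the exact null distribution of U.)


Step 1: Combine and sort all 11 observations; assign midranks.
sorted (value, group): (12,X), (13,Y), (14,X), (16,X), (18,X), (21,Y), (25,Y), (27,X), (29,Y), (30,X), (32,Y)
ranks: 12->1, 13->2, 14->3, 16->4, 18->5, 21->6, 25->7, 27->8, 29->9, 30->10, 32->11
Step 2: Rank sum for X: R1 = 1 + 3 + 4 + 5 + 8 + 10 = 31.
Step 3: U_X = R1 - n1(n1+1)/2 = 31 - 6*7/2 = 31 - 21 = 10.
       U_Y = n1*n2 - U_X = 30 - 10 = 20.
Step 4: No ties, so the exact null distribution of U (based on enumerating the C(11,6) = 462 equally likely rank assignments) gives the two-sided p-value.
Step 5: p-value = 0.428571; compare to alpha = 0.1. fail to reject H0.

U_X = 10, p = 0.428571, fail to reject H0 at alpha = 0.1.


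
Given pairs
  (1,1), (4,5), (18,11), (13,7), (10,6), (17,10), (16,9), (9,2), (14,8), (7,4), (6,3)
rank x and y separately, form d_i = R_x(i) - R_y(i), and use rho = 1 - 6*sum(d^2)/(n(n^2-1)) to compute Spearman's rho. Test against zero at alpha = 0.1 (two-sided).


Step 1: Rank x and y separately (midranks; no ties here).
rank(x): 1->1, 4->2, 18->11, 13->7, 10->6, 17->10, 16->9, 9->5, 14->8, 7->4, 6->3
rank(y): 1->1, 5->5, 11->11, 7->7, 6->6, 10->10, 9->9, 2->2, 8->8, 4->4, 3->3
Step 2: d_i = R_x(i) - R_y(i); compute d_i^2.
  (1-1)^2=0, (2-5)^2=9, (11-11)^2=0, (7-7)^2=0, (6-6)^2=0, (10-10)^2=0, (9-9)^2=0, (5-2)^2=9, (8-8)^2=0, (4-4)^2=0, (3-3)^2=0
sum(d^2) = 18.
Step 3: rho = 1 - 6*18 / (11*(11^2 - 1)) = 1 - 108/1320 = 0.918182.
Step 4: Under H0, t = rho * sqrt((n-2)/(1-rho^2)) = 6.9531 ~ t(9).
Step 5: Two-sided p-value from the t-distribution with 9 df = 0.000067.
Step 6: alpha = 0.1. reject H0.

rho = 0.9182, p = 0.000067, reject H0 at alpha = 0.1.


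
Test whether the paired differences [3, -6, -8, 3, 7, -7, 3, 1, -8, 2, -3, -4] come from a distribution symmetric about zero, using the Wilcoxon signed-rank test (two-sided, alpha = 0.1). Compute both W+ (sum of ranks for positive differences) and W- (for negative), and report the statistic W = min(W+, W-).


Step 1: Drop any zero differences (none here) and take |d_i|.
|d| = [3, 6, 8, 3, 7, 7, 3, 1, 8, 2, 3, 4]
Step 2: Midrank |d_i| (ties get averaged ranks).
ranks: |3|->4.5, |6|->8, |8|->11.5, |3|->4.5, |7|->9.5, |7|->9.5, |3|->4.5, |1|->1, |8|->11.5, |2|->2, |3|->4.5, |4|->7
Step 3: Attach original signs; sum ranks with positive sign and with negative sign.
W+ = 4.5 + 4.5 + 9.5 + 4.5 + 1 + 2 = 26
W- = 8 + 11.5 + 9.5 + 11.5 + 4.5 + 7 = 52
(Check: W+ + W- = 78 should equal n(n+1)/2 = 78.)
Step 4: Test statistic W = min(W+, W-) = 26.
Step 5: Ties in |d|, so use the tie-corrected normal approximation.
        E[W] = n(n+1)/4 = 12*13/4 = 39.
        Tie groups: |d|=3 (t=4), |d|=7 (t=2), |d|=8 (t=2); sum(t^3 - t) = 72.
        Var[W] = n(n+1)(2n+1)/24 - sum(t^3-t)/48 = 3900/24 - 72/48 = 161.
        z = (W - E[W]) / sqrt(Var[W]) = (26 - 39) / 12.6886 = -1.0245.
        Two-sided p = 2*Phi(z) = 0.305579.
Step 6: alpha = 0.1. fail to reject H0.

W+ = 26, W- = 52, W = min = 26, p = 0.305579, fail to reject H0.


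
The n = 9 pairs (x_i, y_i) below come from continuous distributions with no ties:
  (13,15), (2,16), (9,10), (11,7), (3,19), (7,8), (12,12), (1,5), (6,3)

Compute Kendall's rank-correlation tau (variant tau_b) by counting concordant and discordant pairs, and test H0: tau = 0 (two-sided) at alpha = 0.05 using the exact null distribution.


Step 1: Enumerate the 36 unordered pairs (i,j) with i<j and classify each by sign(x_j-x_i) * sign(y_j-y_i).
  (1,2):dx=-11,dy=+1->D; (1,3):dx=-4,dy=-5->C; (1,4):dx=-2,dy=-8->C; (1,5):dx=-10,dy=+4->D
  (1,6):dx=-6,dy=-7->C; (1,7):dx=-1,dy=-3->C; (1,8):dx=-12,dy=-10->C; (1,9):dx=-7,dy=-12->C
  (2,3):dx=+7,dy=-6->D; (2,4):dx=+9,dy=-9->D; (2,5):dx=+1,dy=+3->C; (2,6):dx=+5,dy=-8->D
  (2,7):dx=+10,dy=-4->D; (2,8):dx=-1,dy=-11->C; (2,9):dx=+4,dy=-13->D; (3,4):dx=+2,dy=-3->D
  (3,5):dx=-6,dy=+9->D; (3,6):dx=-2,dy=-2->C; (3,7):dx=+3,dy=+2->C; (3,8):dx=-8,dy=-5->C
  (3,9):dx=-3,dy=-7->C; (4,5):dx=-8,dy=+12->D; (4,6):dx=-4,dy=+1->D; (4,7):dx=+1,dy=+5->C
  (4,8):dx=-10,dy=-2->C; (4,9):dx=-5,dy=-4->C; (5,6):dx=+4,dy=-11->D; (5,7):dx=+9,dy=-7->D
  (5,8):dx=-2,dy=-14->C; (5,9):dx=+3,dy=-16->D; (6,7):dx=+5,dy=+4->C; (6,8):dx=-6,dy=-3->C
  (6,9):dx=-1,dy=-5->C; (7,8):dx=-11,dy=-7->C; (7,9):dx=-6,dy=-9->C; (8,9):dx=+5,dy=-2->D
Step 2: C = 21, D = 15, total pairs = 36.
Step 3: tau = (C - D)/(n(n-1)/2) = (21 - 15)/36 = 0.166667.
Step 4: Exact two-sided p-value (enumerate n! = 362880 permutations of y under H0): p = 0.612202.
Step 5: alpha = 0.05. fail to reject H0.

tau_b = 0.1667 (C=21, D=15), p = 0.612202, fail to reject H0.


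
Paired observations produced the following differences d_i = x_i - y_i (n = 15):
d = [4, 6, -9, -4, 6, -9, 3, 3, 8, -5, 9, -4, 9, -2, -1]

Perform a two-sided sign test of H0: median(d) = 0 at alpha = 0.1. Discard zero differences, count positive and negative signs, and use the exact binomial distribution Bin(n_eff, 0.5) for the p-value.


Step 1: Discard zero differences. Original n = 15; n_eff = number of nonzero differences = 15.
Nonzero differences (with sign): +4, +6, -9, -4, +6, -9, +3, +3, +8, -5, +9, -4, +9, -2, -1
Step 2: Count signs: positive = 8, negative = 7.
Step 3: Under H0: P(positive) = 0.5, so the number of positives S ~ Bin(15, 0.5).
Step 4: Two-sided exact p-value = sum of Bin(15,0.5) probabilities at or below the observed probability = 1.000000.
Step 5: alpha = 0.1. fail to reject H0.

n_eff = 15, pos = 8, neg = 7, p = 1.000000, fail to reject H0.


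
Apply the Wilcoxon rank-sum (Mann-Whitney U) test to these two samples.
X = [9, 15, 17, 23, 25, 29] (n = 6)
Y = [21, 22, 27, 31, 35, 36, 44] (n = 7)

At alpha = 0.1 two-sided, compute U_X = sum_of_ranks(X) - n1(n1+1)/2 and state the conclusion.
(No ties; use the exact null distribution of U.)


Step 1: Combine and sort all 13 observations; assign midranks.
sorted (value, group): (9,X), (15,X), (17,X), (21,Y), (22,Y), (23,X), (25,X), (27,Y), (29,X), (31,Y), (35,Y), (36,Y), (44,Y)
ranks: 9->1, 15->2, 17->3, 21->4, 22->5, 23->6, 25->7, 27->8, 29->9, 31->10, 35->11, 36->12, 44->13
Step 2: Rank sum for X: R1 = 1 + 2 + 3 + 6 + 7 + 9 = 28.
Step 3: U_X = R1 - n1(n1+1)/2 = 28 - 6*7/2 = 28 - 21 = 7.
       U_Y = n1*n2 - U_X = 42 - 7 = 35.
Step 4: No ties, so the exact null distribution of U (based on enumerating the C(13,6) = 1716 equally likely rank assignments) gives the two-sided p-value.
Step 5: p-value = 0.051282; compare to alpha = 0.1. reject H0.

U_X = 7, p = 0.051282, reject H0 at alpha = 0.1.


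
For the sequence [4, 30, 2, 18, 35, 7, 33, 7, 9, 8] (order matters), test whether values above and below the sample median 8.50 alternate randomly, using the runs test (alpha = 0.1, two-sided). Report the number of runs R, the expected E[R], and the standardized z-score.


Step 1: Compute median = 8.50; label A = above, B = below.
Labels in order: BABAABABAB  (n_A = 5, n_B = 5)
Step 2: Count runs R = 9.
Step 3: Under H0 (random ordering), E[R] = 2*n_A*n_B/(n_A+n_B) + 1 = 2*5*5/10 + 1 = 6.0000.
        Var[R] = 2*n_A*n_B*(2*n_A*n_B - n_A - n_B) / ((n_A+n_B)^2 * (n_A+n_B-1)) = 2000/900 = 2.2222.
        SD[R] = 1.4907.
Step 4: Continuity-corrected z = (R - 0.5 - E[R]) / SD[R] = (9 - 0.5 - 6.0000) / 1.4907 = 1.6771.
Step 5: Two-sided p-value via normal approximation = 2*(1 - Phi(|z|)) = 0.093533.
Step 6: alpha = 0.1. reject H0.

R = 9, z = 1.6771, p = 0.093533, reject H0.


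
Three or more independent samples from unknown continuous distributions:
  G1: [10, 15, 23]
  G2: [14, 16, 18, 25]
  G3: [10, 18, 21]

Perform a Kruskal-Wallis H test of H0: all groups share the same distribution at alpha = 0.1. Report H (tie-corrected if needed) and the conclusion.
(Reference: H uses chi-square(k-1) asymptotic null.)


Step 1: Combine all N = 10 observations and assign midranks.
sorted (value, group, rank): (10,G1,1.5), (10,G3,1.5), (14,G2,3), (15,G1,4), (16,G2,5), (18,G2,6.5), (18,G3,6.5), (21,G3,8), (23,G1,9), (25,G2,10)
Step 2: Sum ranks within each group.
R_1 = 14.5 (n_1 = 3)
R_2 = 24.5 (n_2 = 4)
R_3 = 16 (n_3 = 3)
Step 3: H = 12/(N(N+1)) * sum(R_i^2/n_i) - 3(N+1)
     = 12/(10*11) * (14.5^2/3 + 24.5^2/4 + 16^2/3) - 3*11
     = 0.109091 * 305.479 - 33
     = 0.325000.
Step 4: Ties present; correction factor C = 1 - 12/(10^3 - 10) = 0.987879. Corrected H = 0.325000 / 0.987879 = 0.328988.
Step 5: Under H0, H ~ chi^2(2); p-value = 0.848323.
Step 6: alpha = 0.1. fail to reject H0.

H = 0.3290, df = 2, p = 0.848323, fail to reject H0.


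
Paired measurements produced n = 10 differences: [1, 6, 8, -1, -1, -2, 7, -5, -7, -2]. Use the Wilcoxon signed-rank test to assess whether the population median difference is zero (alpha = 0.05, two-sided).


Step 1: Drop any zero differences (none here) and take |d_i|.
|d| = [1, 6, 8, 1, 1, 2, 7, 5, 7, 2]
Step 2: Midrank |d_i| (ties get averaged ranks).
ranks: |1|->2, |6|->7, |8|->10, |1|->2, |1|->2, |2|->4.5, |7|->8.5, |5|->6, |7|->8.5, |2|->4.5
Step 3: Attach original signs; sum ranks with positive sign and with negative sign.
W+ = 2 + 7 + 10 + 8.5 = 27.5
W- = 2 + 2 + 4.5 + 6 + 8.5 + 4.5 = 27.5
(Check: W+ + W- = 55 should equal n(n+1)/2 = 55.)
Step 4: Test statistic W = min(W+, W-) = 27.5.
Step 5: Ties in |d|, so use the tie-corrected normal approximation.
        E[W] = n(n+1)/4 = 10*11/4 = 27.5.
        Tie groups: |d|=1 (t=3), |d|=2 (t=2), |d|=7 (t=2); sum(t^3 - t) = 36.
        Var[W] = n(n+1)(2n+1)/24 - sum(t^3-t)/48 = 2310/24 - 36/48 = 95.5.
        z = (W - E[W]) / sqrt(Var[W]) = (27.5 - 27.5) / 9.7724 = 0.0000.
        Two-sided p = 2*Phi(z) = 1.000000.
Step 6: alpha = 0.05. fail to reject H0.

W+ = 27.5, W- = 27.5, W = min = 27.5, p = 1.000000, fail to reject H0.


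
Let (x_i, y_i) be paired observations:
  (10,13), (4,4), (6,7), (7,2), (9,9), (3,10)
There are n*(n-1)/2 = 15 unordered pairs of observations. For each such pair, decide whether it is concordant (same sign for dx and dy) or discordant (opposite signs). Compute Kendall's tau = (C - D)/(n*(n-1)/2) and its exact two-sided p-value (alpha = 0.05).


Step 1: Enumerate the 15 unordered pairs (i,j) with i<j and classify each by sign(x_j-x_i) * sign(y_j-y_i).
  (1,2):dx=-6,dy=-9->C; (1,3):dx=-4,dy=-6->C; (1,4):dx=-3,dy=-11->C; (1,5):dx=-1,dy=-4->C
  (1,6):dx=-7,dy=-3->C; (2,3):dx=+2,dy=+3->C; (2,4):dx=+3,dy=-2->D; (2,5):dx=+5,dy=+5->C
  (2,6):dx=-1,dy=+6->D; (3,4):dx=+1,dy=-5->D; (3,5):dx=+3,dy=+2->C; (3,6):dx=-3,dy=+3->D
  (4,5):dx=+2,dy=+7->C; (4,6):dx=-4,dy=+8->D; (5,6):dx=-6,dy=+1->D
Step 2: C = 9, D = 6, total pairs = 15.
Step 3: tau = (C - D)/(n(n-1)/2) = (9 - 6)/15 = 0.200000.
Step 4: Exact two-sided p-value (enumerate n! = 720 permutations of y under H0): p = 0.719444.
Step 5: alpha = 0.05. fail to reject H0.

tau_b = 0.2000 (C=9, D=6), p = 0.719444, fail to reject H0.


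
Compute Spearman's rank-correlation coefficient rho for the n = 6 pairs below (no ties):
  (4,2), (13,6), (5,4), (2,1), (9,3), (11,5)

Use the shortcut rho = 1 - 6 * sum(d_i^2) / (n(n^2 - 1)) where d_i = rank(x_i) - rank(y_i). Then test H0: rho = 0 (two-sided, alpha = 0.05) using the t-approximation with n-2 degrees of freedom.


Step 1: Rank x and y separately (midranks; no ties here).
rank(x): 4->2, 13->6, 5->3, 2->1, 9->4, 11->5
rank(y): 2->2, 6->6, 4->4, 1->1, 3->3, 5->5
Step 2: d_i = R_x(i) - R_y(i); compute d_i^2.
  (2-2)^2=0, (6-6)^2=0, (3-4)^2=1, (1-1)^2=0, (4-3)^2=1, (5-5)^2=0
sum(d^2) = 2.
Step 3: rho = 1 - 6*2 / (6*(6^2 - 1)) = 1 - 12/210 = 0.942857.
Step 4: Under H0, t = rho * sqrt((n-2)/(1-rho^2)) = 5.6595 ~ t(4).
Step 5: Two-sided p-value from the t-distribution with 4 df = 0.004805.
Step 6: alpha = 0.05. reject H0.

rho = 0.9429, p = 0.004805, reject H0 at alpha = 0.05.


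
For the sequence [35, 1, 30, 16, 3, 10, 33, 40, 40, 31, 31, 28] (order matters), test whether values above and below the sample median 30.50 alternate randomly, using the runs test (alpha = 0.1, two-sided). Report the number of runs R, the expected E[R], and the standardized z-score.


Step 1: Compute median = 30.50; label A = above, B = below.
Labels in order: ABBBBBAAAAAB  (n_A = 6, n_B = 6)
Step 2: Count runs R = 4.
Step 3: Under H0 (random ordering), E[R] = 2*n_A*n_B/(n_A+n_B) + 1 = 2*6*6/12 + 1 = 7.0000.
        Var[R] = 2*n_A*n_B*(2*n_A*n_B - n_A - n_B) / ((n_A+n_B)^2 * (n_A+n_B-1)) = 4320/1584 = 2.7273.
        SD[R] = 1.6514.
Step 4: Continuity-corrected z = (R + 0.5 - E[R]) / SD[R] = (4 + 0.5 - 7.0000) / 1.6514 = -1.5138.
Step 5: Two-sided p-value via normal approximation = 2*(1 - Phi(|z|)) = 0.130070.
Step 6: alpha = 0.1. fail to reject H0.

R = 4, z = -1.5138, p = 0.130070, fail to reject H0.


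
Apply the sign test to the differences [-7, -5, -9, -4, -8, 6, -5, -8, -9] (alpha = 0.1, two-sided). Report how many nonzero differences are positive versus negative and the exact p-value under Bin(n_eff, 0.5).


Step 1: Discard zero differences. Original n = 9; n_eff = number of nonzero differences = 9.
Nonzero differences (with sign): -7, -5, -9, -4, -8, +6, -5, -8, -9
Step 2: Count signs: positive = 1, negative = 8.
Step 3: Under H0: P(positive) = 0.5, so the number of positives S ~ Bin(9, 0.5).
Step 4: Two-sided exact p-value = sum of Bin(9,0.5) probabilities at or below the observed probability = 0.039062.
Step 5: alpha = 0.1. reject H0.

n_eff = 9, pos = 1, neg = 8, p = 0.039062, reject H0.


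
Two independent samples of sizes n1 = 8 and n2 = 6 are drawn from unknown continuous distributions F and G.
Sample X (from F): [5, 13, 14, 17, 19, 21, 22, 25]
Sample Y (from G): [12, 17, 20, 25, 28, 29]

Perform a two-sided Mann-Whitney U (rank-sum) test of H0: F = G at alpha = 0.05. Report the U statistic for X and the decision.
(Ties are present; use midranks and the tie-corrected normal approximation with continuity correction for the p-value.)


Step 1: Combine and sort all 14 observations; assign midranks.
sorted (value, group): (5,X), (12,Y), (13,X), (14,X), (17,X), (17,Y), (19,X), (20,Y), (21,X), (22,X), (25,X), (25,Y), (28,Y), (29,Y)
ranks: 5->1, 12->2, 13->3, 14->4, 17->5.5, 17->5.5, 19->7, 20->8, 21->9, 22->10, 25->11.5, 25->11.5, 28->13, 29->14
Step 2: Rank sum for X: R1 = 1 + 3 + 4 + 5.5 + 7 + 9 + 10 + 11.5 = 51.
Step 3: U_X = R1 - n1(n1+1)/2 = 51 - 8*9/2 = 51 - 36 = 15.
       U_Y = n1*n2 - U_X = 48 - 15 = 33.
Step 4: Ties are present, so use the tie-corrected normal approximation (with continuity correction) for the p-value.
Step 5: p-value = 0.271435; compare to alpha = 0.05. fail to reject H0.

U_X = 15, p = 0.271435, fail to reject H0 at alpha = 0.05.


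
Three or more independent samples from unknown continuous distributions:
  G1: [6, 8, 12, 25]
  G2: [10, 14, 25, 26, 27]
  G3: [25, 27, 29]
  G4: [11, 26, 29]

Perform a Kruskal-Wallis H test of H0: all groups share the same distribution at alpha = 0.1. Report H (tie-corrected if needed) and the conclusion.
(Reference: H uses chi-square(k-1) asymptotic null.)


Step 1: Combine all N = 15 observations and assign midranks.
sorted (value, group, rank): (6,G1,1), (8,G1,2), (10,G2,3), (11,G4,4), (12,G1,5), (14,G2,6), (25,G1,8), (25,G2,8), (25,G3,8), (26,G2,10.5), (26,G4,10.5), (27,G2,12.5), (27,G3,12.5), (29,G3,14.5), (29,G4,14.5)
Step 2: Sum ranks within each group.
R_1 = 16 (n_1 = 4)
R_2 = 40 (n_2 = 5)
R_3 = 35 (n_3 = 3)
R_4 = 29 (n_4 = 3)
Step 3: H = 12/(N(N+1)) * sum(R_i^2/n_i) - 3(N+1)
     = 12/(15*16) * (16^2/4 + 40^2/5 + 35^2/3 + 29^2/3) - 3*16
     = 0.050000 * 1072.67 - 48
     = 5.633333.
Step 4: Ties present; correction factor C = 1 - 42/(15^3 - 15) = 0.987500. Corrected H = 5.633333 / 0.987500 = 5.704641.
Step 5: Under H0, H ~ chi^2(3); p-value = 0.126898.
Step 6: alpha = 0.1. fail to reject H0.

H = 5.7046, df = 3, p = 0.126898, fail to reject H0.


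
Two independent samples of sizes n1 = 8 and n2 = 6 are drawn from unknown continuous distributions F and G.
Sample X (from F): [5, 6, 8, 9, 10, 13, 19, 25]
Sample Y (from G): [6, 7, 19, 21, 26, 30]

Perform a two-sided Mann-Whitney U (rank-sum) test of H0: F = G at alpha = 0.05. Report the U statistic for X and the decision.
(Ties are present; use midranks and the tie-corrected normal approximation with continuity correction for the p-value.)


Step 1: Combine and sort all 14 observations; assign midranks.
sorted (value, group): (5,X), (6,X), (6,Y), (7,Y), (8,X), (9,X), (10,X), (13,X), (19,X), (19,Y), (21,Y), (25,X), (26,Y), (30,Y)
ranks: 5->1, 6->2.5, 6->2.5, 7->4, 8->5, 9->6, 10->7, 13->8, 19->9.5, 19->9.5, 21->11, 25->12, 26->13, 30->14
Step 2: Rank sum for X: R1 = 1 + 2.5 + 5 + 6 + 7 + 8 + 9.5 + 12 = 51.
Step 3: U_X = R1 - n1(n1+1)/2 = 51 - 8*9/2 = 51 - 36 = 15.
       U_Y = n1*n2 - U_X = 48 - 15 = 33.
Step 4: Ties are present, so use the tie-corrected normal approximation (with continuity correction) for the p-value.
Step 5: p-value = 0.271435; compare to alpha = 0.05. fail to reject H0.

U_X = 15, p = 0.271435, fail to reject H0 at alpha = 0.05.


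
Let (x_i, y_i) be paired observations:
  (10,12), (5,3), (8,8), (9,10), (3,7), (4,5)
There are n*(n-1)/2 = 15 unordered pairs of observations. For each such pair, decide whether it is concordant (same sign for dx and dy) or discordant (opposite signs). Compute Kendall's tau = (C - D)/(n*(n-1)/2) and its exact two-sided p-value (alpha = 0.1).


Step 1: Enumerate the 15 unordered pairs (i,j) with i<j and classify each by sign(x_j-x_i) * sign(y_j-y_i).
  (1,2):dx=-5,dy=-9->C; (1,3):dx=-2,dy=-4->C; (1,4):dx=-1,dy=-2->C; (1,5):dx=-7,dy=-5->C
  (1,6):dx=-6,dy=-7->C; (2,3):dx=+3,dy=+5->C; (2,4):dx=+4,dy=+7->C; (2,5):dx=-2,dy=+4->D
  (2,6):dx=-1,dy=+2->D; (3,4):dx=+1,dy=+2->C; (3,5):dx=-5,dy=-1->C; (3,6):dx=-4,dy=-3->C
  (4,5):dx=-6,dy=-3->C; (4,6):dx=-5,dy=-5->C; (5,6):dx=+1,dy=-2->D
Step 2: C = 12, D = 3, total pairs = 15.
Step 3: tau = (C - D)/(n(n-1)/2) = (12 - 3)/15 = 0.600000.
Step 4: Exact two-sided p-value (enumerate n! = 720 permutations of y under H0): p = 0.136111.
Step 5: alpha = 0.1. fail to reject H0.

tau_b = 0.6000 (C=12, D=3), p = 0.136111, fail to reject H0.


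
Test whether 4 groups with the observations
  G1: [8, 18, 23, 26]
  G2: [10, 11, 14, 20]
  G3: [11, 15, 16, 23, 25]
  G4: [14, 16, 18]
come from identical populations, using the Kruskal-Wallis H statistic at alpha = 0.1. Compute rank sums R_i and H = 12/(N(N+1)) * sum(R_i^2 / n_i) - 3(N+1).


Step 1: Combine all N = 16 observations and assign midranks.
sorted (value, group, rank): (8,G1,1), (10,G2,2), (11,G2,3.5), (11,G3,3.5), (14,G2,5.5), (14,G4,5.5), (15,G3,7), (16,G3,8.5), (16,G4,8.5), (18,G1,10.5), (18,G4,10.5), (20,G2,12), (23,G1,13.5), (23,G3,13.5), (25,G3,15), (26,G1,16)
Step 2: Sum ranks within each group.
R_1 = 41 (n_1 = 4)
R_2 = 23 (n_2 = 4)
R_3 = 47.5 (n_3 = 5)
R_4 = 24.5 (n_4 = 3)
Step 3: H = 12/(N(N+1)) * sum(R_i^2/n_i) - 3(N+1)
     = 12/(16*17) * (41^2/4 + 23^2/4 + 47.5^2/5 + 24.5^2/3) - 3*17
     = 0.044118 * 1203.83 - 51
     = 2.110294.
Step 4: Ties present; correction factor C = 1 - 30/(16^3 - 16) = 0.992647. Corrected H = 2.110294 / 0.992647 = 2.125926.
Step 5: Under H0, H ~ chi^2(3); p-value = 0.546686.
Step 6: alpha = 0.1. fail to reject H0.

H = 2.1259, df = 3, p = 0.546686, fail to reject H0.


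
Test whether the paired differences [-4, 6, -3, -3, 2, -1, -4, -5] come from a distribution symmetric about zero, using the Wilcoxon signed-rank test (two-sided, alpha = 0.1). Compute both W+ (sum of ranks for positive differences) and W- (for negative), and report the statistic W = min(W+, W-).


Step 1: Drop any zero differences (none here) and take |d_i|.
|d| = [4, 6, 3, 3, 2, 1, 4, 5]
Step 2: Midrank |d_i| (ties get averaged ranks).
ranks: |4|->5.5, |6|->8, |3|->3.5, |3|->3.5, |2|->2, |1|->1, |4|->5.5, |5|->7
Step 3: Attach original signs; sum ranks with positive sign and with negative sign.
W+ = 8 + 2 = 10
W- = 5.5 + 3.5 + 3.5 + 1 + 5.5 + 7 = 26
(Check: W+ + W- = 36 should equal n(n+1)/2 = 36.)
Step 4: Test statistic W = min(W+, W-) = 10.
Step 5: Ties in |d|, so use the tie-corrected normal approximation.
        E[W] = n(n+1)/4 = 8*9/4 = 18.
        Tie groups: |d|=3 (t=2), |d|=4 (t=2); sum(t^3 - t) = 12.
        Var[W] = n(n+1)(2n+1)/24 - sum(t^3-t)/48 = 1224/24 - 12/48 = 50.75.
        z = (W - E[W]) / sqrt(Var[W]) = (10 - 18) / 7.1239 = -1.1230.
        Two-sided p = 2*Phi(z) = 0.261446.
Step 6: alpha = 0.1. fail to reject H0.

W+ = 10, W- = 26, W = min = 10, p = 0.261446, fail to reject H0.


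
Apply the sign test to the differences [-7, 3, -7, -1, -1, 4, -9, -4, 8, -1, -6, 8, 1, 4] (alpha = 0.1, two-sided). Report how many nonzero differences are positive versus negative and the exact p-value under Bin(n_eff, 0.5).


Step 1: Discard zero differences. Original n = 14; n_eff = number of nonzero differences = 14.
Nonzero differences (with sign): -7, +3, -7, -1, -1, +4, -9, -4, +8, -1, -6, +8, +1, +4
Step 2: Count signs: positive = 6, negative = 8.
Step 3: Under H0: P(positive) = 0.5, so the number of positives S ~ Bin(14, 0.5).
Step 4: Two-sided exact p-value = sum of Bin(14,0.5) probabilities at or below the observed probability = 0.790527.
Step 5: alpha = 0.1. fail to reject H0.

n_eff = 14, pos = 6, neg = 8, p = 0.790527, fail to reject H0.


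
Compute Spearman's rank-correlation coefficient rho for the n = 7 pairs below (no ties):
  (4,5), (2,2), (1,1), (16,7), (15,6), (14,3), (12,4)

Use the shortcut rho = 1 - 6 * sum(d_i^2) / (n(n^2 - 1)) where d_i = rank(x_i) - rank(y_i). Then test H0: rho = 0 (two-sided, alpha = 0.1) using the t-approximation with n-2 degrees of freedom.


Step 1: Rank x and y separately (midranks; no ties here).
rank(x): 4->3, 2->2, 1->1, 16->7, 15->6, 14->5, 12->4
rank(y): 5->5, 2->2, 1->1, 7->7, 6->6, 3->3, 4->4
Step 2: d_i = R_x(i) - R_y(i); compute d_i^2.
  (3-5)^2=4, (2-2)^2=0, (1-1)^2=0, (7-7)^2=0, (6-6)^2=0, (5-3)^2=4, (4-4)^2=0
sum(d^2) = 8.
Step 3: rho = 1 - 6*8 / (7*(7^2 - 1)) = 1 - 48/336 = 0.857143.
Step 4: Under H0, t = rho * sqrt((n-2)/(1-rho^2)) = 3.7210 ~ t(5).
Step 5: Two-sided p-value from the t-distribution with 5 df = 0.013697.
Step 6: alpha = 0.1. reject H0.

rho = 0.8571, p = 0.013697, reject H0 at alpha = 0.1.


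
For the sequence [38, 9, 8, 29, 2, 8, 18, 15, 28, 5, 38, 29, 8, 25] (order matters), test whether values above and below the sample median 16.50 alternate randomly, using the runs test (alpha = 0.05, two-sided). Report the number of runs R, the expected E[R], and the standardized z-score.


Step 1: Compute median = 16.50; label A = above, B = below.
Labels in order: ABBABBABABAABA  (n_A = 7, n_B = 7)
Step 2: Count runs R = 11.
Step 3: Under H0 (random ordering), E[R] = 2*n_A*n_B/(n_A+n_B) + 1 = 2*7*7/14 + 1 = 8.0000.
        Var[R] = 2*n_A*n_B*(2*n_A*n_B - n_A - n_B) / ((n_A+n_B)^2 * (n_A+n_B-1)) = 8232/2548 = 3.2308.
        SD[R] = 1.7974.
Step 4: Continuity-corrected z = (R - 0.5 - E[R]) / SD[R] = (11 - 0.5 - 8.0000) / 1.7974 = 1.3909.
Step 5: Two-sided p-value via normal approximation = 2*(1 - Phi(|z|)) = 0.164264.
Step 6: alpha = 0.05. fail to reject H0.

R = 11, z = 1.3909, p = 0.164264, fail to reject H0.


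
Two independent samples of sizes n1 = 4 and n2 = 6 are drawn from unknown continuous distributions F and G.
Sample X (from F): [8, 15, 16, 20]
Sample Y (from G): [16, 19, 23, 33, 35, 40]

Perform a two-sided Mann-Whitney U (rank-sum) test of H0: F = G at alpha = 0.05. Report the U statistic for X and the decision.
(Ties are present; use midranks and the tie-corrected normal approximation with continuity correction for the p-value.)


Step 1: Combine and sort all 10 observations; assign midranks.
sorted (value, group): (8,X), (15,X), (16,X), (16,Y), (19,Y), (20,X), (23,Y), (33,Y), (35,Y), (40,Y)
ranks: 8->1, 15->2, 16->3.5, 16->3.5, 19->5, 20->6, 23->7, 33->8, 35->9, 40->10
Step 2: Rank sum for X: R1 = 1 + 2 + 3.5 + 6 = 12.5.
Step 3: U_X = R1 - n1(n1+1)/2 = 12.5 - 4*5/2 = 12.5 - 10 = 2.5.
       U_Y = n1*n2 - U_X = 24 - 2.5 = 21.5.
Step 4: Ties are present, so use the tie-corrected normal approximation (with continuity correction) for the p-value.
Step 5: p-value = 0.054273; compare to alpha = 0.05. fail to reject H0.

U_X = 2.5, p = 0.054273, fail to reject H0 at alpha = 0.05.
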